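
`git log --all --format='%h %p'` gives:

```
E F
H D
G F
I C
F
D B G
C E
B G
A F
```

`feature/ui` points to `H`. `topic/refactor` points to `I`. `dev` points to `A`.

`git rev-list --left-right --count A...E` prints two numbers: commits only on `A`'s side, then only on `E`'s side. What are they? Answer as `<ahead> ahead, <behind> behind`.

1 ahead, 1 behind

Reachable from A: {A, F}.
Reachable from E: {E, F}.
Only in A's history (ahead): {A} — 1.
Only in E's history (behind): {E} — 1.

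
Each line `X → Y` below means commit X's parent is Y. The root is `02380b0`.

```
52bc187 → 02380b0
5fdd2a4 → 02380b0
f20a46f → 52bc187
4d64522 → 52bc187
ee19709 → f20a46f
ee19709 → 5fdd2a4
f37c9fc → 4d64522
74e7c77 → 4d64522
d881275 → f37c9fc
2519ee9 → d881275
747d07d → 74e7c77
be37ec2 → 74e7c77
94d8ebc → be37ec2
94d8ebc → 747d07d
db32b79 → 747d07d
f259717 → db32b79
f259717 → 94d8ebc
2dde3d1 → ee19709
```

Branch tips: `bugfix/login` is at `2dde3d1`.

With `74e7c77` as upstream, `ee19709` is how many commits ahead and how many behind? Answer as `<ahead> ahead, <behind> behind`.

Reachable from ee19709: {02380b0, 52bc187, 5fdd2a4, ee19709, f20a46f}.
Reachable from 74e7c77: {02380b0, 4d64522, 52bc187, 74e7c77}.
Only in ee19709's history (ahead): {5fdd2a4, ee19709, f20a46f} — 3.
Only in 74e7c77's history (behind): {4d64522, 74e7c77} — 2.

3 ahead, 2 behind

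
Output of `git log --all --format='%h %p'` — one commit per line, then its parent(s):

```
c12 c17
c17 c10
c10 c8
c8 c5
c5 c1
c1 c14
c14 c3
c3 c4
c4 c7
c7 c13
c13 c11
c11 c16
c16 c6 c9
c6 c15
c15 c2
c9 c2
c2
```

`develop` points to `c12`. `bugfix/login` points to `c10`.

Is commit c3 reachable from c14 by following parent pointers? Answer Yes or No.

Ancestors of c14 (commits reachable by following parents): {c11, c13, c14, c15, c16, c2, c3, c4, c6, c7, c9}.
c3 is in that set, so it is an ancestor of c14.

Yes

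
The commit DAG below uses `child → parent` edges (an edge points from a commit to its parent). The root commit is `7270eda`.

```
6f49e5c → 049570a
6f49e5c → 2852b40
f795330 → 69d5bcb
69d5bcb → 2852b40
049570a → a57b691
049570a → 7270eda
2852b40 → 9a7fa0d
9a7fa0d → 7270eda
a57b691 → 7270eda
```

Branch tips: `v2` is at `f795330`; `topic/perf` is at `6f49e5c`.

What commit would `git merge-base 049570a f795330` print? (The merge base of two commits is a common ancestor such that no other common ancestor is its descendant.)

Ancestors of 049570a: {049570a, 7270eda, a57b691}.
Ancestors of f795330: {2852b40, 69d5bcb, 7270eda, 9a7fa0d, f795330}.
Common ancestors: {7270eda}.
The only common ancestor is 7270eda, so it is the merge base.

7270eda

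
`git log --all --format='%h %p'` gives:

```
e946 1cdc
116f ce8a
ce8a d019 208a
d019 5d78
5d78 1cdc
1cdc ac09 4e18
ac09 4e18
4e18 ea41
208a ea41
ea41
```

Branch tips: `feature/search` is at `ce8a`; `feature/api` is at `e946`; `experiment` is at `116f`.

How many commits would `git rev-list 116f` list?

9

Walking parent pointers from 116f: reachable set = {116f, 1cdc, 208a, 4e18, 5d78, ac09, ce8a, d019, ea41}.
That is 9 commits.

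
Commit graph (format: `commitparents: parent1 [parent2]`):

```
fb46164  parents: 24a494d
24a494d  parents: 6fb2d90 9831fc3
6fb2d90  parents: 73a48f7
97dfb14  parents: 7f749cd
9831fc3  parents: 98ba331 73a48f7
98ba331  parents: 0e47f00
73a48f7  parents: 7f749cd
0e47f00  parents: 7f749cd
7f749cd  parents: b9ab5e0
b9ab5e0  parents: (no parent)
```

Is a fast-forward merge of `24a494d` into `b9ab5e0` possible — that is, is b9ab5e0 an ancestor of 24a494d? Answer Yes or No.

A fast-forward from b9ab5e0 to 24a494d is possible iff b9ab5e0 is an ancestor of 24a494d.
Ancestors of 24a494d: {0e47f00, 24a494d, 6fb2d90, 73a48f7, 7f749cd, 9831fc3, 98ba331, b9ab5e0}.
b9ab5e0 is among them, so fast-forward is possible.

Yes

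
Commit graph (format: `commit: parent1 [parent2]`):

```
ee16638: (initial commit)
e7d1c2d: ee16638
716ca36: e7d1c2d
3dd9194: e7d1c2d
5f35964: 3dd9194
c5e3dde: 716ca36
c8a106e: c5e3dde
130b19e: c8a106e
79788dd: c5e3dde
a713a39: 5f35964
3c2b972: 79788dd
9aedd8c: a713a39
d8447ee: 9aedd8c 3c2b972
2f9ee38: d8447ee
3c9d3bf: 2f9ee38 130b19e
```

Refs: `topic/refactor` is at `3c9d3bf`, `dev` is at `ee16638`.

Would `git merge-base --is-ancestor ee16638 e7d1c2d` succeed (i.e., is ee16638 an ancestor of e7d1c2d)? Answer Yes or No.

Yes

Ancestors of e7d1c2d (commits reachable by following parents): {e7d1c2d, ee16638}.
ee16638 is in that set, so it is an ancestor of e7d1c2d.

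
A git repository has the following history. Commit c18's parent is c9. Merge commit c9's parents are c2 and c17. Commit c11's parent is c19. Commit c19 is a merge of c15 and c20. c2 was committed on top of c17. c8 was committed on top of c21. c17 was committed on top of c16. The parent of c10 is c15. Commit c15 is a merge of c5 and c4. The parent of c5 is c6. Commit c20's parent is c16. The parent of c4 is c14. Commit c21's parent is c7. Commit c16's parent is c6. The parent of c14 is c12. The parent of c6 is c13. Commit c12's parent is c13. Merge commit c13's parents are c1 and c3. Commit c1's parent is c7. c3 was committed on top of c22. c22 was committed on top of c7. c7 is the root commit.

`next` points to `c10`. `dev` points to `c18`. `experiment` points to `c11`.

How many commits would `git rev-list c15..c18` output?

Reachable from c18: {c1, c13, c16, c17, c18, c2, c22, c3, c6, c7, c9}.
Reachable from c15: {c1, c12, c13, c14, c15, c22, c3, c4, c5, c6, c7}.
In c18's history but not c15's: {c16, c17, c18, c2, c9} — 5 commits.

5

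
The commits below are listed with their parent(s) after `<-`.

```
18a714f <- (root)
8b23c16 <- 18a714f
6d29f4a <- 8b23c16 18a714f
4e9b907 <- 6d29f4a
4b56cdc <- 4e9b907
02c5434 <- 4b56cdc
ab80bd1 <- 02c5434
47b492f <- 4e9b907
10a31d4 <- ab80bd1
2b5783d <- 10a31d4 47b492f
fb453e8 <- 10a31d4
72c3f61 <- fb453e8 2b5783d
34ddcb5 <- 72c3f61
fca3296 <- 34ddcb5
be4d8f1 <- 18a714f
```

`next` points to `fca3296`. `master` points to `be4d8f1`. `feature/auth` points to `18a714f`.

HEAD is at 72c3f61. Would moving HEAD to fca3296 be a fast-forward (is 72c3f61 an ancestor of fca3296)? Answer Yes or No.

Yes

A fast-forward from 72c3f61 to fca3296 is possible iff 72c3f61 is an ancestor of fca3296.
Ancestors of fca3296: {02c5434, 10a31d4, 18a714f, 2b5783d, 34ddcb5, 47b492f, 4b56cdc, 4e9b907, 6d29f4a, 72c3f61, 8b23c16, ab80bd1, fb453e8, fca3296}.
72c3f61 is among them, so fast-forward is possible.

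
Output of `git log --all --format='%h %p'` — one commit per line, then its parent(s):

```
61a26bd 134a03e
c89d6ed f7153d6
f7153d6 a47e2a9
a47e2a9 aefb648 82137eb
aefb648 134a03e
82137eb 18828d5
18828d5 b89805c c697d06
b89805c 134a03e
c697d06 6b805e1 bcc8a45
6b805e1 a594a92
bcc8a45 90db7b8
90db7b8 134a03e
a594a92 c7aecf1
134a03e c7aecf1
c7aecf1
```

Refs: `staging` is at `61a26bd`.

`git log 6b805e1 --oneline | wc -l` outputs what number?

3

Walking parent pointers from 6b805e1: reachable set = {6b805e1, a594a92, c7aecf1}.
That is 3 commits.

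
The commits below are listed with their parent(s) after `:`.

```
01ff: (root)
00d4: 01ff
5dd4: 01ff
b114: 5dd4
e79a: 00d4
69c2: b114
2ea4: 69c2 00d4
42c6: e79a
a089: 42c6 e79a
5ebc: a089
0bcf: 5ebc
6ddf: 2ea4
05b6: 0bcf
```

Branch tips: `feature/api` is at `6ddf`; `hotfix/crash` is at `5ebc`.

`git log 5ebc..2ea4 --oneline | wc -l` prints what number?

4

Reachable from 2ea4: {00d4, 01ff, 2ea4, 5dd4, 69c2, b114}.
Reachable from 5ebc: {00d4, 01ff, 42c6, 5ebc, a089, e79a}.
In 2ea4's history but not 5ebc's: {2ea4, 5dd4, 69c2, b114} — 4 commits.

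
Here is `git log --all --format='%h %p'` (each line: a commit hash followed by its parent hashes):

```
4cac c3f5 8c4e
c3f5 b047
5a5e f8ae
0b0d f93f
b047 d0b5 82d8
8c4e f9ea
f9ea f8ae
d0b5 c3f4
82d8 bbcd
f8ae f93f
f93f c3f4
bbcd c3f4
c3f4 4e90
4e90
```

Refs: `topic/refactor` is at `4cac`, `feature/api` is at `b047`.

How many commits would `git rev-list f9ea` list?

Walking parent pointers from f9ea: reachable set = {4e90, c3f4, f8ae, f93f, f9ea}.
That is 5 commits.

5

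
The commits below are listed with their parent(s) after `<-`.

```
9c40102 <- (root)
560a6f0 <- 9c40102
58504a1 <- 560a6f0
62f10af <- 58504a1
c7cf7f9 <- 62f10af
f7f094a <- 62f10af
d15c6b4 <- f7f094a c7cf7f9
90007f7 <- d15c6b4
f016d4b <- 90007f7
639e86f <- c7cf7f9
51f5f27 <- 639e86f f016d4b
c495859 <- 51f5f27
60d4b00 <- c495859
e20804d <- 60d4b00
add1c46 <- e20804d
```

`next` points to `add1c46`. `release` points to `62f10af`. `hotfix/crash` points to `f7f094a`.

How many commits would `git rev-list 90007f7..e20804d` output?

6

Reachable from e20804d: {51f5f27, 560a6f0, 58504a1, 60d4b00, 62f10af, 639e86f, 90007f7, 9c40102, c495859, c7cf7f9, d15c6b4, e20804d, f016d4b, f7f094a}.
Reachable from 90007f7: {560a6f0, 58504a1, 62f10af, 90007f7, 9c40102, c7cf7f9, d15c6b4, f7f094a}.
In e20804d's history but not 90007f7's: {51f5f27, 60d4b00, 639e86f, c495859, e20804d, f016d4b} — 6 commits.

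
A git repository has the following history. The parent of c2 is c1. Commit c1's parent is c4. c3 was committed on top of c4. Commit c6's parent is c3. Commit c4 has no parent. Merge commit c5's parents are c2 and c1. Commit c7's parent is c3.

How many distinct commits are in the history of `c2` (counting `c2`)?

3

Walking parent pointers from c2: reachable set = {c1, c2, c4}.
That is 3 commits.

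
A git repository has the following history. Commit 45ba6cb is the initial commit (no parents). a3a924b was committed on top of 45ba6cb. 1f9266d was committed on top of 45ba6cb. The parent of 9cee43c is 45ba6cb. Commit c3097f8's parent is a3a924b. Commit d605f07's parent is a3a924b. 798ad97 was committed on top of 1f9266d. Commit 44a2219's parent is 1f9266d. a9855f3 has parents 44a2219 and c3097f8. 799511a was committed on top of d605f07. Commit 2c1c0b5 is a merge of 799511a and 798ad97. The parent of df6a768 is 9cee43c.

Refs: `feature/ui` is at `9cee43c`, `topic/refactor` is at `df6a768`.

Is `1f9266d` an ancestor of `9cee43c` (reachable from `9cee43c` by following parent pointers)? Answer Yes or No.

Ancestors of 9cee43c: {45ba6cb, 9cee43c}.
1f9266d is not in that set, so it is not an ancestor of 9cee43c.

No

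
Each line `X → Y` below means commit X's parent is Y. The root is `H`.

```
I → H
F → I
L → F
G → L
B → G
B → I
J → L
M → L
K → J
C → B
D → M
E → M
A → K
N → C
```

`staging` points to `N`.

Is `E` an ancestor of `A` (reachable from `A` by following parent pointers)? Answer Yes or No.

Ancestors of A: {A, F, H, I, J, K, L}.
E is not in that set, so it is not an ancestor of A.

No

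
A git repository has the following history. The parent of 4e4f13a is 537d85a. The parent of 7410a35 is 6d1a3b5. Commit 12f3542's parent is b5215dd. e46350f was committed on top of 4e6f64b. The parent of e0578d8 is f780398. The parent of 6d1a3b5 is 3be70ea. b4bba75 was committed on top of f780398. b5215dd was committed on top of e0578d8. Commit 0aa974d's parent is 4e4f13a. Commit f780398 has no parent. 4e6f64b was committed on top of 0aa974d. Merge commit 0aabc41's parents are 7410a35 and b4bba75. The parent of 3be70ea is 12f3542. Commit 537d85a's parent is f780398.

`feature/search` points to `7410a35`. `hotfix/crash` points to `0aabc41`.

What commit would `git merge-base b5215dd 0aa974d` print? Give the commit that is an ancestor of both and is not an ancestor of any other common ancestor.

Ancestors of b5215dd: {b5215dd, e0578d8, f780398}.
Ancestors of 0aa974d: {0aa974d, 4e4f13a, 537d85a, f780398}.
Common ancestors: {f780398}.
The only common ancestor is f780398, so it is the merge base.

f780398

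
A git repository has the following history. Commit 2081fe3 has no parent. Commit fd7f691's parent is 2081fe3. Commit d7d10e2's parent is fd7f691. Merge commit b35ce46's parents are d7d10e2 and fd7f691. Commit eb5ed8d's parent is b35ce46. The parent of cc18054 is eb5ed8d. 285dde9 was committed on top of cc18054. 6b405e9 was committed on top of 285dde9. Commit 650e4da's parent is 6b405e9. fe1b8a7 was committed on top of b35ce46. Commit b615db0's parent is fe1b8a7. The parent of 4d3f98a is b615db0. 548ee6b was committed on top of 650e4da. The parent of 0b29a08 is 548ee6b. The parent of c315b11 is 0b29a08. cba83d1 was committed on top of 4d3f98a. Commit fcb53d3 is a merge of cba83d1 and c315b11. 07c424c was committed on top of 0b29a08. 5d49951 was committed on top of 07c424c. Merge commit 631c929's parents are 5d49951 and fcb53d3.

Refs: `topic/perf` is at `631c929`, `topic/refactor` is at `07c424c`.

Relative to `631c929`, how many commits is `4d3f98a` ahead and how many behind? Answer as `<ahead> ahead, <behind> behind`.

Reachable from 4d3f98a: {2081fe3, 4d3f98a, b35ce46, b615db0, d7d10e2, fd7f691, fe1b8a7}.
Reachable from 631c929: {07c424c, 0b29a08, 2081fe3, 285dde9, 4d3f98a, 548ee6b, 5d49951, 631c929, 650e4da, 6b405e9, b35ce46, b615db0, c315b11, cba83d1, cc18054, d7d10e2, eb5ed8d, fcb53d3, fd7f691, fe1b8a7}.
Only in 4d3f98a's history (ahead): {} — 0.
Only in 631c929's history (behind): {07c424c, 0b29a08, 285dde9, 548ee6b, 5d49951, 631c929, 650e4da, 6b405e9, c315b11, cba83d1, cc18054, eb5ed8d, fcb53d3} — 13.

0 ahead, 13 behind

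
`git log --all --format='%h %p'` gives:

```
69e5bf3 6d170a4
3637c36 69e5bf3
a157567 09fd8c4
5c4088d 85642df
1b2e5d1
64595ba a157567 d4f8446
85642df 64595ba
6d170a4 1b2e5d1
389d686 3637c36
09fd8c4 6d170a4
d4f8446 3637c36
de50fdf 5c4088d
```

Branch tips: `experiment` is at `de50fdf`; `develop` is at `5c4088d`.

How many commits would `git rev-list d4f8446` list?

5

Walking parent pointers from d4f8446: reachable set = {1b2e5d1, 3637c36, 69e5bf3, 6d170a4, d4f8446}.
That is 5 commits.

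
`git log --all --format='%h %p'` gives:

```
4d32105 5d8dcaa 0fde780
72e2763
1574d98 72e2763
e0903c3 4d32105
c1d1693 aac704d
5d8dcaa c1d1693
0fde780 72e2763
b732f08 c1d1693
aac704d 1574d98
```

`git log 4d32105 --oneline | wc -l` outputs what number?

Walking parent pointers from 4d32105: reachable set = {0fde780, 1574d98, 4d32105, 5d8dcaa, 72e2763, aac704d, c1d1693}.
That is 7 commits.

7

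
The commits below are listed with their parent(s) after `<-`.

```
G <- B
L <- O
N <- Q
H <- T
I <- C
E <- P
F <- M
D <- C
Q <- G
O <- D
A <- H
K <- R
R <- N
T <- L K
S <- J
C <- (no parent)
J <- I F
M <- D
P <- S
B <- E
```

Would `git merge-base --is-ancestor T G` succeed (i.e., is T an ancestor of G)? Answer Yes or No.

Ancestors of G: {B, C, D, E, F, G, I, J, M, P, S}.
T is not in that set, so it is not an ancestor of G.

No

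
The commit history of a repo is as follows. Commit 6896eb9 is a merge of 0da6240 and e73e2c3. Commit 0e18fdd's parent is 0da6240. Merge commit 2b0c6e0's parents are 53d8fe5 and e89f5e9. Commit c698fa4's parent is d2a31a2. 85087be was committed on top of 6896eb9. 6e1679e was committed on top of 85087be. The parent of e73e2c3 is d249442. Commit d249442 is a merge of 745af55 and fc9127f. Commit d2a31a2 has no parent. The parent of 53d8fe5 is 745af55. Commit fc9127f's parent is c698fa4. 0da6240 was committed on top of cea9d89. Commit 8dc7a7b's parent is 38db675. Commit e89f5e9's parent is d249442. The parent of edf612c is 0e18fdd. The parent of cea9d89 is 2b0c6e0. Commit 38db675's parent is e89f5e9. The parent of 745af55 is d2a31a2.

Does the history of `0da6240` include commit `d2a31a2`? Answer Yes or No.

Ancestors of 0da6240 (commits reachable by following parents): {0da6240, 2b0c6e0, 53d8fe5, 745af55, c698fa4, cea9d89, d249442, d2a31a2, e89f5e9, fc9127f}.
d2a31a2 is in that set, so it is an ancestor of 0da6240.

Yes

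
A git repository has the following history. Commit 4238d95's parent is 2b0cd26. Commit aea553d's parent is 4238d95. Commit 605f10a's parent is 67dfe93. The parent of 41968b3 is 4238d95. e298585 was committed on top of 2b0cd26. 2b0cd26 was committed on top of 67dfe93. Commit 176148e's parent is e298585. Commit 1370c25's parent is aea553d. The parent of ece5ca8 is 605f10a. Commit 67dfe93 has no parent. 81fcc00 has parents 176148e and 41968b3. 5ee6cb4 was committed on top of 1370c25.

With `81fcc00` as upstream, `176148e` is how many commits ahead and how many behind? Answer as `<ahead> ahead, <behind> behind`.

Reachable from 176148e: {176148e, 2b0cd26, 67dfe93, e298585}.
Reachable from 81fcc00: {176148e, 2b0cd26, 41968b3, 4238d95, 67dfe93, 81fcc00, e298585}.
Only in 176148e's history (ahead): {} — 0.
Only in 81fcc00's history (behind): {41968b3, 4238d95, 81fcc00} — 3.

0 ahead, 3 behind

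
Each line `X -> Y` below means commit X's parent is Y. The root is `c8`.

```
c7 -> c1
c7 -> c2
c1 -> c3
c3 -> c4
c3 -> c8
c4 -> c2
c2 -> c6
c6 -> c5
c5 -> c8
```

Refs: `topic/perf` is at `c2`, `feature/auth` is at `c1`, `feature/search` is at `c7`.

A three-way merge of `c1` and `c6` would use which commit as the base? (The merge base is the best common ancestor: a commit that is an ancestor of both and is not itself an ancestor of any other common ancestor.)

Ancestors of c1: {c1, c2, c3, c4, c5, c6, c8}.
Ancestors of c6: {c5, c6, c8}.
Common ancestors: {c5, c6, c8}.
Among these, c6 is not an ancestor of any other common ancestor — it is the merge base.

c6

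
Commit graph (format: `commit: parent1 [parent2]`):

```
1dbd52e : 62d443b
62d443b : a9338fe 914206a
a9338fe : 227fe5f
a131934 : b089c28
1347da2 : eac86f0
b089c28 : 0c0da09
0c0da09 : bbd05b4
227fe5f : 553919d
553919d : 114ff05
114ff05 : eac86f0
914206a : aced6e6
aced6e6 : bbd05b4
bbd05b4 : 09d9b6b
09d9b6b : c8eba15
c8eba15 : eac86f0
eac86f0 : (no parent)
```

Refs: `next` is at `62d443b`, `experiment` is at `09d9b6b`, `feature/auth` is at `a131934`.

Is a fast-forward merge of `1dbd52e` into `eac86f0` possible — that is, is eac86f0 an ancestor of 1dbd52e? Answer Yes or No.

A fast-forward from eac86f0 to 1dbd52e is possible iff eac86f0 is an ancestor of 1dbd52e.
Ancestors of 1dbd52e: {09d9b6b, 114ff05, 1dbd52e, 227fe5f, 553919d, 62d443b, 914206a, a9338fe, aced6e6, bbd05b4, c8eba15, eac86f0}.
eac86f0 is among them, so fast-forward is possible.

Yes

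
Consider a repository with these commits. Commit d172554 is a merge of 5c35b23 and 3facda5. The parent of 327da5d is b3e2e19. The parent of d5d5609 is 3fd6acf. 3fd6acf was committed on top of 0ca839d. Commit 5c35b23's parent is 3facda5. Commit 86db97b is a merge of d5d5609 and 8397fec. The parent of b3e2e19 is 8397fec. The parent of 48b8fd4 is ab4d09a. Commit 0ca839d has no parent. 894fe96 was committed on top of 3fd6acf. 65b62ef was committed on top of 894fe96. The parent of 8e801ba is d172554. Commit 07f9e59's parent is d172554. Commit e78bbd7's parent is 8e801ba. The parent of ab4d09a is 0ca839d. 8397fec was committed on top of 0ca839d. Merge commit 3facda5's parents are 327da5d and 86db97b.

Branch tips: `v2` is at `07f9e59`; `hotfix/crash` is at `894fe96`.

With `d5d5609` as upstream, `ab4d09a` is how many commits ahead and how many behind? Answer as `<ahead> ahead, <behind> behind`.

1 ahead, 2 behind

Reachable from ab4d09a: {0ca839d, ab4d09a}.
Reachable from d5d5609: {0ca839d, 3fd6acf, d5d5609}.
Only in ab4d09a's history (ahead): {ab4d09a} — 1.
Only in d5d5609's history (behind): {3fd6acf, d5d5609} — 2.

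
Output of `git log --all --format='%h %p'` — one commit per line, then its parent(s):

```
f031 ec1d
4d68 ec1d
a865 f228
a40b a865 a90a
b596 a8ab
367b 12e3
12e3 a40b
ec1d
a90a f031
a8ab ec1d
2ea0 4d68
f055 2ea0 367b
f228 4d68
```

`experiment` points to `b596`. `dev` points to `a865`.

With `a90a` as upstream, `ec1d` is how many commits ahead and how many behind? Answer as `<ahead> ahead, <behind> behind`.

Reachable from ec1d: {ec1d}.
Reachable from a90a: {a90a, ec1d, f031}.
Only in ec1d's history (ahead): {} — 0.
Only in a90a's history (behind): {a90a, f031} — 2.

0 ahead, 2 behind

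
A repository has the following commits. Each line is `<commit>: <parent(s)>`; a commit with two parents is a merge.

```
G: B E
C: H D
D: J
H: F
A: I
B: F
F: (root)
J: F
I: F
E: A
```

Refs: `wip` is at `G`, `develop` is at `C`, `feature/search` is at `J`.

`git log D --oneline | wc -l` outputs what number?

Walking parent pointers from D: reachable set = {D, F, J}.
That is 3 commits.

3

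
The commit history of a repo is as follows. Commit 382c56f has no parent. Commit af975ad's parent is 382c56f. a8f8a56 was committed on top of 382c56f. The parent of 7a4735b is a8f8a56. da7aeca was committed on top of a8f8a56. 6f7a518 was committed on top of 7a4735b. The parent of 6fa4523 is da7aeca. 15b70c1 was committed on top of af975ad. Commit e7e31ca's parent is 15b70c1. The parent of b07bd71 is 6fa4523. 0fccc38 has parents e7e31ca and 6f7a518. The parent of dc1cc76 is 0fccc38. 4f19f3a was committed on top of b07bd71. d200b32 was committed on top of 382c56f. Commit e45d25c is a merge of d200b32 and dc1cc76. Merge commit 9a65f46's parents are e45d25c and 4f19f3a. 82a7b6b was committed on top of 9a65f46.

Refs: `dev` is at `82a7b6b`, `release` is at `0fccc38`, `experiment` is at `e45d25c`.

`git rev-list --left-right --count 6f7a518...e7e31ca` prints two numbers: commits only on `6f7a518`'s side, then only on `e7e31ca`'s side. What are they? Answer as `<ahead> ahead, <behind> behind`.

3 ahead, 3 behind

Reachable from 6f7a518: {382c56f, 6f7a518, 7a4735b, a8f8a56}.
Reachable from e7e31ca: {15b70c1, 382c56f, af975ad, e7e31ca}.
Only in 6f7a518's history (ahead): {6f7a518, 7a4735b, a8f8a56} — 3.
Only in e7e31ca's history (behind): {15b70c1, af975ad, e7e31ca} — 3.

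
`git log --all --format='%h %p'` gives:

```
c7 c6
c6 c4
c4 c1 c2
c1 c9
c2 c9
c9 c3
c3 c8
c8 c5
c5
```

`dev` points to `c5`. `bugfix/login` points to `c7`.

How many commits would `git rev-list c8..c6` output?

Reachable from c6: {c1, c2, c3, c4, c5, c6, c8, c9}.
Reachable from c8: {c5, c8}.
In c6's history but not c8's: {c1, c2, c3, c4, c6, c9} — 6 commits.

6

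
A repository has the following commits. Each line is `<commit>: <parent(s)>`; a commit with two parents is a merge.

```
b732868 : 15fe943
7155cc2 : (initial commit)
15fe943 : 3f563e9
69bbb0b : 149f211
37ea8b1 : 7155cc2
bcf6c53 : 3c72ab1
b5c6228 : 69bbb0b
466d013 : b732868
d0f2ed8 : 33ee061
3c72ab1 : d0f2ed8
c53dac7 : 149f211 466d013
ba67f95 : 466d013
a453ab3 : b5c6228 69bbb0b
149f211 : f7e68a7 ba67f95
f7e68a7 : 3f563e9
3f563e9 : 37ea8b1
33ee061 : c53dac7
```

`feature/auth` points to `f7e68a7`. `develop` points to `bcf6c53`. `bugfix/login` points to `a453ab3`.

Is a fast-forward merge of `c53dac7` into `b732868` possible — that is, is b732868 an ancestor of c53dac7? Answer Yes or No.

Yes

A fast-forward from b732868 to c53dac7 is possible iff b732868 is an ancestor of c53dac7.
Ancestors of c53dac7: {149f211, 15fe943, 37ea8b1, 3f563e9, 466d013, 7155cc2, b732868, ba67f95, c53dac7, f7e68a7}.
b732868 is among them, so fast-forward is possible.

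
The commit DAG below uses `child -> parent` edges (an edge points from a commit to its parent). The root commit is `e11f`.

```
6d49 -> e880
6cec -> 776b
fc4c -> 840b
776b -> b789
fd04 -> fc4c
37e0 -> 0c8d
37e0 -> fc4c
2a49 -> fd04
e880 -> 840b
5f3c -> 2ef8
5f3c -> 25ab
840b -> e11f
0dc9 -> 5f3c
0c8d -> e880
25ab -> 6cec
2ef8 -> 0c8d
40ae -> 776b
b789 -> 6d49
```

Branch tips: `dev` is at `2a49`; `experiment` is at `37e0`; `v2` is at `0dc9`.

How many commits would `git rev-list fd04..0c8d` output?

Reachable from 0c8d: {0c8d, 840b, e11f, e880}.
Reachable from fd04: {840b, e11f, fc4c, fd04}.
In 0c8d's history but not fd04's: {0c8d, e880} — 2 commits.

2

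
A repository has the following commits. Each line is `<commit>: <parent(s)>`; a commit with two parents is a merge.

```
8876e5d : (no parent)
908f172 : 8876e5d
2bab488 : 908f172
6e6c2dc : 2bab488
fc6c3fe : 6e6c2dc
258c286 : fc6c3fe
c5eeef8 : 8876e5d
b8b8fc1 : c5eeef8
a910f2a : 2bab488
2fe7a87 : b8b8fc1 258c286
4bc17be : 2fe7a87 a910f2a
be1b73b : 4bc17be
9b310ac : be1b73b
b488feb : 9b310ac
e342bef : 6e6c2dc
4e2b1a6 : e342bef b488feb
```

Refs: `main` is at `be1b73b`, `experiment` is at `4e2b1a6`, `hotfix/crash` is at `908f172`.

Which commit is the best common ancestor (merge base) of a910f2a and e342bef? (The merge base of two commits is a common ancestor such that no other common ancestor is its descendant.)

Ancestors of a910f2a: {2bab488, 8876e5d, 908f172, a910f2a}.
Ancestors of e342bef: {2bab488, 6e6c2dc, 8876e5d, 908f172, e342bef}.
Common ancestors: {2bab488, 8876e5d, 908f172}.
Among these, 2bab488 is not an ancestor of any other common ancestor — it is the merge base.

2bab488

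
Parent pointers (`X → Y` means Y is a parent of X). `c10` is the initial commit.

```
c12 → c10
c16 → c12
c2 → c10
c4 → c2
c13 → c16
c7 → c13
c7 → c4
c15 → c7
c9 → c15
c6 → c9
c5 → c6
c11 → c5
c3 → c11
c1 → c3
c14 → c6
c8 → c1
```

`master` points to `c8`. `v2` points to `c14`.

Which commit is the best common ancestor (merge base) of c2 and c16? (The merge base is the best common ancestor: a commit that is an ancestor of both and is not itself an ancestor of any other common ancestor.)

Ancestors of c2: {c10, c2}.
Ancestors of c16: {c10, c12, c16}.
Common ancestors: {c10}.
The only common ancestor is c10, so it is the merge base.

c10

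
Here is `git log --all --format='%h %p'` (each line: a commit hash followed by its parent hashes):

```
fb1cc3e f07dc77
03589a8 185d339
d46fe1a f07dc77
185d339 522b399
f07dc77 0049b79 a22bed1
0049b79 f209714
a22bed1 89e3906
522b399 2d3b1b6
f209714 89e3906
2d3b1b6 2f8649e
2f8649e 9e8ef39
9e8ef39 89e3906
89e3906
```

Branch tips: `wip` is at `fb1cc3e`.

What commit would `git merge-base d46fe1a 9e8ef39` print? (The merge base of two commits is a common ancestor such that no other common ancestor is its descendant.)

Ancestors of d46fe1a: {0049b79, 89e3906, a22bed1, d46fe1a, f07dc77, f209714}.
Ancestors of 9e8ef39: {89e3906, 9e8ef39}.
Common ancestors: {89e3906}.
The only common ancestor is 89e3906, so it is the merge base.

89e3906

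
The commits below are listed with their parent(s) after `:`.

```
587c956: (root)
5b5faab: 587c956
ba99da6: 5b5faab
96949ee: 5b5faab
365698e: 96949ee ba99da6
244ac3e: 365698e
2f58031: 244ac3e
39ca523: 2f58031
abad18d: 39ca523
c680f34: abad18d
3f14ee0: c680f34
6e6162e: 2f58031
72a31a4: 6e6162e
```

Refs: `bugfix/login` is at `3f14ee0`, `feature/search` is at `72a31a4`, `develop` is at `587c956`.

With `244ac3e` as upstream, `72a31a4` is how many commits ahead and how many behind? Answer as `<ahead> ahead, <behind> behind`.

Reachable from 72a31a4: {244ac3e, 2f58031, 365698e, 587c956, 5b5faab, 6e6162e, 72a31a4, 96949ee, ba99da6}.
Reachable from 244ac3e: {244ac3e, 365698e, 587c956, 5b5faab, 96949ee, ba99da6}.
Only in 72a31a4's history (ahead): {2f58031, 6e6162e, 72a31a4} — 3.
Only in 244ac3e's history (behind): {} — 0.

3 ahead, 0 behind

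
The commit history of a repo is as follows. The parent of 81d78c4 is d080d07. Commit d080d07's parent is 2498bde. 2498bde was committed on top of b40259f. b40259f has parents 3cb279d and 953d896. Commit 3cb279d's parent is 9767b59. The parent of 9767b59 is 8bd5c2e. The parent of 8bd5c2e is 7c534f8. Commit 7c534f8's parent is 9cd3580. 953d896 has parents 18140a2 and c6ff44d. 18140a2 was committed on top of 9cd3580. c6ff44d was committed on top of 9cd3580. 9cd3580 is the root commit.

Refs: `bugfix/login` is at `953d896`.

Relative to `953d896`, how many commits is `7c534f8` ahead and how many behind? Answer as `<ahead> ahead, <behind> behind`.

1 ahead, 3 behind

Reachable from 7c534f8: {7c534f8, 9cd3580}.
Reachable from 953d896: {18140a2, 953d896, 9cd3580, c6ff44d}.
Only in 7c534f8's history (ahead): {7c534f8} — 1.
Only in 953d896's history (behind): {18140a2, 953d896, c6ff44d} — 3.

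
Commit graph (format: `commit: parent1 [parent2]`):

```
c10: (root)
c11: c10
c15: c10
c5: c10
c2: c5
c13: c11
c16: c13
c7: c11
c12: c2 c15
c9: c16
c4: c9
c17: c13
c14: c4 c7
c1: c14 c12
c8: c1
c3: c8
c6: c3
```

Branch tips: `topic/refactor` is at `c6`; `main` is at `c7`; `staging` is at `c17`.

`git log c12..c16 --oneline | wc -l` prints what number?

Reachable from c16: {c10, c11, c13, c16}.
Reachable from c12: {c10, c12, c15, c2, c5}.
In c16's history but not c12's: {c11, c13, c16} — 3 commits.

3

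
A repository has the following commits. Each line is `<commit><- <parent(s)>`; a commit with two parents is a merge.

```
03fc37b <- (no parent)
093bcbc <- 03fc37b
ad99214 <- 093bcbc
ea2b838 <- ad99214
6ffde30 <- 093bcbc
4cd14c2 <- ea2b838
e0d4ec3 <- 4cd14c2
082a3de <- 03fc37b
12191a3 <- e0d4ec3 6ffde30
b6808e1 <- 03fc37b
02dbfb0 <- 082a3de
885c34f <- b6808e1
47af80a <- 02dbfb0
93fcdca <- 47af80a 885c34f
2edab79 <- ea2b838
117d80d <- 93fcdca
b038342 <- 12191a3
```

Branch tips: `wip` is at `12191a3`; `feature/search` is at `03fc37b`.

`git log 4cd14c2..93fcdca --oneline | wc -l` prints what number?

6

Reachable from 93fcdca: {02dbfb0, 03fc37b, 082a3de, 47af80a, 885c34f, 93fcdca, b6808e1}.
Reachable from 4cd14c2: {03fc37b, 093bcbc, 4cd14c2, ad99214, ea2b838}.
In 93fcdca's history but not 4cd14c2's: {02dbfb0, 082a3de, 47af80a, 885c34f, 93fcdca, b6808e1} — 6 commits.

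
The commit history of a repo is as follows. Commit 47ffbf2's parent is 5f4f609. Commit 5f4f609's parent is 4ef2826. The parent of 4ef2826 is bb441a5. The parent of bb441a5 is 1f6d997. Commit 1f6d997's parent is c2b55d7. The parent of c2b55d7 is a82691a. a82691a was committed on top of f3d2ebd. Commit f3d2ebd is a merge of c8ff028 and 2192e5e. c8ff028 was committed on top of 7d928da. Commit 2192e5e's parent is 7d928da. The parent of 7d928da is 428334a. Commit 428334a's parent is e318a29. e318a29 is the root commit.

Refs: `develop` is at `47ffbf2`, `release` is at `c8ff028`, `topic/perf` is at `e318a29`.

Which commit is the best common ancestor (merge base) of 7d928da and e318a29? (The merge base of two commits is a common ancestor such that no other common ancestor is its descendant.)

e318a29

Ancestors of 7d928da: {428334a, 7d928da, e318a29}.
Ancestors of e318a29: {e318a29}.
Common ancestors: {e318a29}.
The only common ancestor is e318a29, so it is the merge base.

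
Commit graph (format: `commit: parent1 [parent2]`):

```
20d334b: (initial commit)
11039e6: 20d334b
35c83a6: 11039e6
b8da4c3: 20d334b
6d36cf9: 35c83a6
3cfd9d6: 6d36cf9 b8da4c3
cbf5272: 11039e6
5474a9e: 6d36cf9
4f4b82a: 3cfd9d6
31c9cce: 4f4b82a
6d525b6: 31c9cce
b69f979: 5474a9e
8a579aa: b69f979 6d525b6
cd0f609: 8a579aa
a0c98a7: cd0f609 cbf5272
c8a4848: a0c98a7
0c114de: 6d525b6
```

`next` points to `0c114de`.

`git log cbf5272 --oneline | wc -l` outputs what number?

3

Walking parent pointers from cbf5272: reachable set = {11039e6, 20d334b, cbf5272}.
That is 3 commits.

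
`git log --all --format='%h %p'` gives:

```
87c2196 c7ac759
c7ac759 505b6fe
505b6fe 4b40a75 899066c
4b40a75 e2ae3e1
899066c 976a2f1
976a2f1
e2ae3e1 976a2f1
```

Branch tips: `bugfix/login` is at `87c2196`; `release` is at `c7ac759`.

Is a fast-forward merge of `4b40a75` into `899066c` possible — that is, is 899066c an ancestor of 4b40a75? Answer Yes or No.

No

A fast-forward from 899066c to 4b40a75 is possible iff 899066c is an ancestor of 4b40a75.
Ancestors of 4b40a75: {4b40a75, 976a2f1, e2ae3e1}.
899066c is not among them, so fast-forward is not possible.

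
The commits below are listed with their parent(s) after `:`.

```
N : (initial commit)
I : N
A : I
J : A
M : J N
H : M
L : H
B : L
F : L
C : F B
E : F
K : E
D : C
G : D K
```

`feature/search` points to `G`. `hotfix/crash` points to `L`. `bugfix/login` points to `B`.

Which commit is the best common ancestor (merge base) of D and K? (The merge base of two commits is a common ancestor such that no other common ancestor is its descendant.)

F

Ancestors of D: {A, B, C, D, F, H, I, J, L, M, N}.
Ancestors of K: {A, E, F, H, I, J, K, L, M, N}.
Common ancestors: {A, F, H, I, J, L, M, N}.
Among these, F is not an ancestor of any other common ancestor — it is the merge base.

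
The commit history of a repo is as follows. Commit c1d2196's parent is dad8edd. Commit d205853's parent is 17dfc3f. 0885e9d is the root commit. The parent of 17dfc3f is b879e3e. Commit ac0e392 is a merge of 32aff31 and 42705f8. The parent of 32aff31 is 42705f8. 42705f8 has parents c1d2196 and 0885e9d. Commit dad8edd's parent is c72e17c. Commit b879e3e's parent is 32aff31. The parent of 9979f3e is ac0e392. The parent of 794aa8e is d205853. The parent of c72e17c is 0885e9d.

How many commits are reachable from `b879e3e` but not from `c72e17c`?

Reachable from b879e3e: {0885e9d, 32aff31, 42705f8, b879e3e, c1d2196, c72e17c, dad8edd}.
Reachable from c72e17c: {0885e9d, c72e17c}.
In b879e3e's history but not c72e17c's: {32aff31, 42705f8, b879e3e, c1d2196, dad8edd} — 5 commits.

5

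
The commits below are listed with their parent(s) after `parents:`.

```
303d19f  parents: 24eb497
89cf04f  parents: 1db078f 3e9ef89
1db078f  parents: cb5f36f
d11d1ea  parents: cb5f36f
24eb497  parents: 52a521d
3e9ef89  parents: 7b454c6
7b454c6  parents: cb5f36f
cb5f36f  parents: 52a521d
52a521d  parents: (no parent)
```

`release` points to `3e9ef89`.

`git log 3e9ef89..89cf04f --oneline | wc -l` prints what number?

Reachable from 89cf04f: {1db078f, 3e9ef89, 52a521d, 7b454c6, 89cf04f, cb5f36f}.
Reachable from 3e9ef89: {3e9ef89, 52a521d, 7b454c6, cb5f36f}.
In 89cf04f's history but not 3e9ef89's: {1db078f, 89cf04f} — 2 commits.

2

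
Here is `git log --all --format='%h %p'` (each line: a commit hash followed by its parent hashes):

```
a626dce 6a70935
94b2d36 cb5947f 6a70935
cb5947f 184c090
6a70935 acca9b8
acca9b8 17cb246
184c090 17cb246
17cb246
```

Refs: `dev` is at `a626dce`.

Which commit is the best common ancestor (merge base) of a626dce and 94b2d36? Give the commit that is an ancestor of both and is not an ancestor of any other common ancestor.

Ancestors of a626dce: {17cb246, 6a70935, a626dce, acca9b8}.
Ancestors of 94b2d36: {17cb246, 184c090, 6a70935, 94b2d36, acca9b8, cb5947f}.
Common ancestors: {17cb246, 6a70935, acca9b8}.
Among these, 6a70935 is not an ancestor of any other common ancestor — it is the merge base.

6a70935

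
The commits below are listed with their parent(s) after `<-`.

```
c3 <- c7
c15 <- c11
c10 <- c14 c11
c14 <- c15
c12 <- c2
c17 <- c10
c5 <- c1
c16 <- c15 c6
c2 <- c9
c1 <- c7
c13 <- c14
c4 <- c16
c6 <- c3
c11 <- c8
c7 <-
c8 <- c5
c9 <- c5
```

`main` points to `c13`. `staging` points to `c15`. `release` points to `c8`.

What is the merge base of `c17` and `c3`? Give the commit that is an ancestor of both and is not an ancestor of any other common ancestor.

Ancestors of c17: {c1, c10, c11, c14, c15, c17, c5, c7, c8}.
Ancestors of c3: {c3, c7}.
Common ancestors: {c7}.
The only common ancestor is c7, so it is the merge base.

c7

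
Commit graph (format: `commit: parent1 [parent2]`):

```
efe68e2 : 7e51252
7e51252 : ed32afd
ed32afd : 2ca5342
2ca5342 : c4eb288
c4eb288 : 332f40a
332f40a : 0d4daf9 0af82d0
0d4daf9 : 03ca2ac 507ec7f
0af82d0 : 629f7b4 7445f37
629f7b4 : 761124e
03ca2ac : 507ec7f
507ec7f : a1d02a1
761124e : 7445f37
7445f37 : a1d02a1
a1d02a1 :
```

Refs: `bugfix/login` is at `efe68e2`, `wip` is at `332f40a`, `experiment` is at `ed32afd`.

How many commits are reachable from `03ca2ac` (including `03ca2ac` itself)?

3

Walking parent pointers from 03ca2ac: reachable set = {03ca2ac, 507ec7f, a1d02a1}.
That is 3 commits.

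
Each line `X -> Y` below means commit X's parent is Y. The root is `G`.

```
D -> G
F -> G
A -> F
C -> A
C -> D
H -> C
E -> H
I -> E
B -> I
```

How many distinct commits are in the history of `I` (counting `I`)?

Walking parent pointers from I: reachable set = {A, C, D, E, F, G, H, I}.
That is 8 commits.

8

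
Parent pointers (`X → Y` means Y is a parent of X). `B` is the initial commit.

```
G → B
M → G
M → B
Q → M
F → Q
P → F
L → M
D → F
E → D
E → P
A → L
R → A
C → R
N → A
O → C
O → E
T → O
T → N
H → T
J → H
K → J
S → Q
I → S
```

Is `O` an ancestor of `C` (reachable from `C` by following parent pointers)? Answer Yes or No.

Ancestors of C: {A, B, C, G, L, M, R}.
O is not in that set, so it is not an ancestor of C.

No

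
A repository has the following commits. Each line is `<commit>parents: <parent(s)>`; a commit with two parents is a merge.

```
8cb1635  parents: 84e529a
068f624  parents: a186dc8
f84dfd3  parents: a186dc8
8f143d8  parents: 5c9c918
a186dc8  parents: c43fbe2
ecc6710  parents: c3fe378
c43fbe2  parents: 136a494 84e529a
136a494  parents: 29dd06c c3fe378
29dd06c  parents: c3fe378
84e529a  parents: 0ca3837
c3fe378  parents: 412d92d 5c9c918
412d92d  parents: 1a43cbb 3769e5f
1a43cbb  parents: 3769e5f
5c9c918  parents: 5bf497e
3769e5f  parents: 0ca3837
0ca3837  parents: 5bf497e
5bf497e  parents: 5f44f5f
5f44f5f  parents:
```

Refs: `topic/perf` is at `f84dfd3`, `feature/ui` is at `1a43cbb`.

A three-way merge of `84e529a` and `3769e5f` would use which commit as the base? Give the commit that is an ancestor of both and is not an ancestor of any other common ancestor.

0ca3837

Ancestors of 84e529a: {0ca3837, 5bf497e, 5f44f5f, 84e529a}.
Ancestors of 3769e5f: {0ca3837, 3769e5f, 5bf497e, 5f44f5f}.
Common ancestors: {0ca3837, 5bf497e, 5f44f5f}.
Among these, 0ca3837 is not an ancestor of any other common ancestor — it is the merge base.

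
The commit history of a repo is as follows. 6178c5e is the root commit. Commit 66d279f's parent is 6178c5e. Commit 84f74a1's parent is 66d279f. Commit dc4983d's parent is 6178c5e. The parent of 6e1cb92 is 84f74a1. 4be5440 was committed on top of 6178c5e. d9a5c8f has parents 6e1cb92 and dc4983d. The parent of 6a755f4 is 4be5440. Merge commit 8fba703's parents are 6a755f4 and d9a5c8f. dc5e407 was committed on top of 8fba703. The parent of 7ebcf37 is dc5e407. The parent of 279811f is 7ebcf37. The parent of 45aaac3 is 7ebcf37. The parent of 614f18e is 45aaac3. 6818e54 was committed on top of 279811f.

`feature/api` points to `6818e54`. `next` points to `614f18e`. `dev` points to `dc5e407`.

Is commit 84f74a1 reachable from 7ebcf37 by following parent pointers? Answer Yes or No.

Ancestors of 7ebcf37 (commits reachable by following parents): {4be5440, 6178c5e, 66d279f, 6a755f4, 6e1cb92, 7ebcf37, 84f74a1, 8fba703, d9a5c8f, dc4983d, dc5e407}.
84f74a1 is in that set, so it is an ancestor of 7ebcf37.

Yes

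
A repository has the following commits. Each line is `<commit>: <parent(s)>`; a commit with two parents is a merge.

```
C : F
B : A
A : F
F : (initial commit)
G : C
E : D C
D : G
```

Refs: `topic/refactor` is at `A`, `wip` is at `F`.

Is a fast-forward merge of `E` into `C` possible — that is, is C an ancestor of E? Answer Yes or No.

A fast-forward from C to E is possible iff C is an ancestor of E.
Ancestors of E: {C, D, E, F, G}.
C is among them, so fast-forward is possible.

Yes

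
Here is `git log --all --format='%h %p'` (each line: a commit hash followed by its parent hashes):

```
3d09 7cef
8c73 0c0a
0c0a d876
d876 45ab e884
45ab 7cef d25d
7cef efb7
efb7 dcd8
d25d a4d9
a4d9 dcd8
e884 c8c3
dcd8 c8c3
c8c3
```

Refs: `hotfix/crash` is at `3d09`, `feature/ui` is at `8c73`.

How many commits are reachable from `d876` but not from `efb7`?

Reachable from d876: {45ab, 7cef, a4d9, c8c3, d25d, d876, dcd8, e884, efb7}.
Reachable from efb7: {c8c3, dcd8, efb7}.
In d876's history but not efb7's: {45ab, 7cef, a4d9, d25d, d876, e884} — 6 commits.

6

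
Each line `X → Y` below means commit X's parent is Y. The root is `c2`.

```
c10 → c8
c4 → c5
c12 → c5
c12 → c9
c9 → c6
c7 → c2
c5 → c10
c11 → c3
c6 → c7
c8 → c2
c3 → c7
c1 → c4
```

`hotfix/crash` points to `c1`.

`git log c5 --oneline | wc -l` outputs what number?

4

Walking parent pointers from c5: reachable set = {c10, c2, c5, c8}.
That is 4 commits.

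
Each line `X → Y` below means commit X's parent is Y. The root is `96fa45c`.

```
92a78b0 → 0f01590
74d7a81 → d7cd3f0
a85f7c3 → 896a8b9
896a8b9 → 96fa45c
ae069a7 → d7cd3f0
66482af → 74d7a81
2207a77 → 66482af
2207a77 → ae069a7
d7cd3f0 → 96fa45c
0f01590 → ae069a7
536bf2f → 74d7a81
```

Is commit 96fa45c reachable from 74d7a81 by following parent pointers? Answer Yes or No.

Ancestors of 74d7a81 (commits reachable by following parents): {74d7a81, 96fa45c, d7cd3f0}.
96fa45c is in that set, so it is an ancestor of 74d7a81.

Yes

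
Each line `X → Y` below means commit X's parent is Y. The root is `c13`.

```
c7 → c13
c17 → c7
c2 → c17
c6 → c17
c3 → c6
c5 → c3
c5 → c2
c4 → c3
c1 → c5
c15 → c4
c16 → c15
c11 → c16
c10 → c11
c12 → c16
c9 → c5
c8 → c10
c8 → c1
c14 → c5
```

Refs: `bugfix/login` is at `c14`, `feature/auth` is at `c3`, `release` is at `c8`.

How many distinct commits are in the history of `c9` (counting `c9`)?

8

Walking parent pointers from c9: reachable set = {c13, c17, c2, c3, c5, c6, c7, c9}.
That is 8 commits.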